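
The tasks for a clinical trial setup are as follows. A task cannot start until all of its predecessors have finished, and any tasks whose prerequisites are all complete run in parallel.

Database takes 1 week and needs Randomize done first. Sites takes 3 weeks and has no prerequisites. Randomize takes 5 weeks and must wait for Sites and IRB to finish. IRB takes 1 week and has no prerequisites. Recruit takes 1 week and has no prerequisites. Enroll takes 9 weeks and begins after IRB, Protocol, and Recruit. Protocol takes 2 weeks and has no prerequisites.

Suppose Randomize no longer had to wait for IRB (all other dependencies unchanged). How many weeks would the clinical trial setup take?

11

With the dependency in place, Protocol→Enroll = 2+9 = 11 sets the finish at 11 weeks.
Dropping IRB→Randomize doesn't change Randomize's earliest start (3); another predecessor still binds.
New critical path: Protocol→Enroll = 2+9 = 11 ⇒ 11 weeks.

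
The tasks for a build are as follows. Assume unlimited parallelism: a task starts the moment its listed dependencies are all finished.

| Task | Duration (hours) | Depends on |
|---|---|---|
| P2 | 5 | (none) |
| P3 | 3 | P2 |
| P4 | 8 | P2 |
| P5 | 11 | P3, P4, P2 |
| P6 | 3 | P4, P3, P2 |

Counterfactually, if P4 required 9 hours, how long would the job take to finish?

As given, the longest chain is P2→P4→P5 = 5+8+11 = 24, so the finish is 24 hours.
Since P4 is critical, the +1 change carries straight to that chain (now 25 hours).
The critical path is still P2→P4→P5; finish is now 25 hours.

25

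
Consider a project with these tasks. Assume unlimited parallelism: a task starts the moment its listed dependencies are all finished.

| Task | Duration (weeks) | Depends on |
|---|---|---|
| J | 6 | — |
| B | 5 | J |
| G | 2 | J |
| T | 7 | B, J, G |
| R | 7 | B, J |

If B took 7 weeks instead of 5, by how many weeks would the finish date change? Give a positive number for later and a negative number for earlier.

2

As given, the longest chain is J→B→T = 6+5+7 = 18, so the finish is 18 weeks.
Since B is critical, the +2 change carries straight to that chain (now 20 weeks).
No other chain overtakes it, so the finish is 20 weeks.
Change in finish: 20 − 18 = +2 weeks.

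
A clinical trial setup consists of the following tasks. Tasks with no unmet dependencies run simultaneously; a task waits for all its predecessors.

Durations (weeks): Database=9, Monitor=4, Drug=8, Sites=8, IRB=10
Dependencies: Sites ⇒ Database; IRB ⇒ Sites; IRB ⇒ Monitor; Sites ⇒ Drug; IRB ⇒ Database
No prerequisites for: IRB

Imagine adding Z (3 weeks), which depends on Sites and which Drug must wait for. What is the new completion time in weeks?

29

Originally the job takes 27 weeks.
With Z inserted, Drug now waits for max(Sites, Z).
New critical path: IRB→Sites→Z→Drug = 10+8+3+8 = 29 ⇒ 29 weeks.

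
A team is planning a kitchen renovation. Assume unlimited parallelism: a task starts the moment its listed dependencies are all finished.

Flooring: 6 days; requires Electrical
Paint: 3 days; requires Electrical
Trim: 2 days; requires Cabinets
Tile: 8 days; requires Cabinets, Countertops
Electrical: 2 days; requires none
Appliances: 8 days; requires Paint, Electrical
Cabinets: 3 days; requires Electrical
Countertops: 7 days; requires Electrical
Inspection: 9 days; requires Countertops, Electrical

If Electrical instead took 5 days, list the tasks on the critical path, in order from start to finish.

Electrical, Countertops, Inspection

Actual critical path: Electrical→Countertops→Inspection = 2+7+9 = 18 ⇒ 18 days.
Electrical lies on that path, so at 5 days the path becomes 21 days.
That remains the longest chain; total 21 days.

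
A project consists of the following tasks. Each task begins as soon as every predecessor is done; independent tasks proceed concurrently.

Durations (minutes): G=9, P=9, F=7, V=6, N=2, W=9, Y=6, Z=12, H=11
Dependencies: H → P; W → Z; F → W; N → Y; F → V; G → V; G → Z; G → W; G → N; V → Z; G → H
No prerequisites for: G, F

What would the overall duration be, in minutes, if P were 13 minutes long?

Baseline: G→W→Z = 9+9+12 = 30 → 30 minutes.
The longest path through P is only 29 minutes, so P has float 1.
The binding chain switches to G→H→P = 9+11+13 = 33; finish 33 minutes.

33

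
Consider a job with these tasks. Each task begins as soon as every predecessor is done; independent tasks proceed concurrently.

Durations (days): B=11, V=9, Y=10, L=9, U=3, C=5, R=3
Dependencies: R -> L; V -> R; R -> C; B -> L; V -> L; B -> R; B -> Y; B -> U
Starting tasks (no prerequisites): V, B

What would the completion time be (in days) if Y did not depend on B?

Original critical path: B→R→L = 11+3+9 = 23 ⇒ 23 days.
Without B→Y, Y's earliest start moves from 11 to 0.
After: B→R→L = 11+3+9 = 23 → 23 days.

23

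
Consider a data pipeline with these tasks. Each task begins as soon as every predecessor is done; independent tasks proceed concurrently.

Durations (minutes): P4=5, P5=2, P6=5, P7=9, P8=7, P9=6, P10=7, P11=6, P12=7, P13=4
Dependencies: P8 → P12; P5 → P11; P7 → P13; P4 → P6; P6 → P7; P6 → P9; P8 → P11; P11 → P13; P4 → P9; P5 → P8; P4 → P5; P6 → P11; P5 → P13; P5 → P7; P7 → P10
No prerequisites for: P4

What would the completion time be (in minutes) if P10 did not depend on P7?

Before: longest chain P4→P6→P7→P10 = 5+5+9+7 = 26, finish 26.
Without P7→P10, P10's earliest start moves from 19 to 0.
New critical path: P4→P5→P8→P11→P13 = 5+2+7+6+4 = 24 ⇒ 24 minutes.

24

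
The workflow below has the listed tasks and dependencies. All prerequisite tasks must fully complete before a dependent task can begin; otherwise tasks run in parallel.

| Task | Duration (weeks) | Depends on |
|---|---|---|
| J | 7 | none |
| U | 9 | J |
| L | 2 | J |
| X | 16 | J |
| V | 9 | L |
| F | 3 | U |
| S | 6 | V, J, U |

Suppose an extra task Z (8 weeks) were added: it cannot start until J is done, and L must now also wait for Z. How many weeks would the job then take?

32

Originally the job takes 24 weeks.
With Z inserted, L now waits for max(J, Z).
New critical path: J→Z→L→V→S = 7+8+2+9+6 = 32 ⇒ 32 weeks.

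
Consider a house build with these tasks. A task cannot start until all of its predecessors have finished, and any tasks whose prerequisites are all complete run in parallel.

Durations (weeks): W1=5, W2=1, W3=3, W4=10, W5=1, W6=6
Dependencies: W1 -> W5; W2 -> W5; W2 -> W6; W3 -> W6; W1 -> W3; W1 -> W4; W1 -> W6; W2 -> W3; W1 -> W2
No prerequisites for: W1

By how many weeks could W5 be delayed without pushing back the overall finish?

8

The longest chain is W1→W2→W3→W6 = 5+1+3+6 = 15; overall finish 15 weeks.
The longest chain containing W5 totals 7 weeks.
Slack of W5 = 14 − 6 = 8 weeks.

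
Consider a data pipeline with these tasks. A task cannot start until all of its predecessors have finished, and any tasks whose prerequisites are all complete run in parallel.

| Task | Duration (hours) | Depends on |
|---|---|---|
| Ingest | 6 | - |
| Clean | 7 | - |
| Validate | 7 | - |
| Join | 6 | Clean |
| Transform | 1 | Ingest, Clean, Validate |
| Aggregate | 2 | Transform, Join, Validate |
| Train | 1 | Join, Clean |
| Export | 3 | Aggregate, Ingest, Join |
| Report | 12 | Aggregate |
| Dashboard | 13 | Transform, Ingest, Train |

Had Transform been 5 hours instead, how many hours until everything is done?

The binding path is Clean→Join→Aggregate→Report = 7+6+2+12 = 27; finish at 27 hours.
Transform has 5 hours of float (longest path through it is 22).
No other chain overtakes it, so the finish is 27 hours.

27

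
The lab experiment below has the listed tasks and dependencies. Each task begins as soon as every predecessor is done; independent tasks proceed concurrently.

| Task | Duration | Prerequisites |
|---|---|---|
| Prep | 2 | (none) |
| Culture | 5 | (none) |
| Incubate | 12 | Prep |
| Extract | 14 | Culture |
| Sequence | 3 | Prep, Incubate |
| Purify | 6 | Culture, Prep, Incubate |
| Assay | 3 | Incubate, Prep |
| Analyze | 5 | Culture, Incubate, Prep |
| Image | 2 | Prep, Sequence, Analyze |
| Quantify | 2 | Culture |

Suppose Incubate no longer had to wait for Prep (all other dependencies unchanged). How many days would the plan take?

19

Original critical path: Prep→Incubate→Analyze→Image = 2+12+5+2 = 21 ⇒ 21 days.
Without Prep→Incubate, Incubate's earliest start moves from 2 to 0.
New critical path: Culture→Extract = 5+14 = 19 ⇒ 19 days.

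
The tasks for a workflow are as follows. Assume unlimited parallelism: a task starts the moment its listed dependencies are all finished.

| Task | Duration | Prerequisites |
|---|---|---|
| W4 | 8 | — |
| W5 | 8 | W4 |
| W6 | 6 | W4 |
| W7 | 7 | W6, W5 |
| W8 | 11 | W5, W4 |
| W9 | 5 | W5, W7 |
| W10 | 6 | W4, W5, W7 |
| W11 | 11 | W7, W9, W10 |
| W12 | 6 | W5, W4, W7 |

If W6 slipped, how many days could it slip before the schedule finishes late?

Critical path: W4→W5→W7→W10→W11 = 8+8+7+6+11 = 40, so the finish is 40 days.
W6 finishes as early as 14 and must finish by 16.
Float = 40 − 38 = 2.

2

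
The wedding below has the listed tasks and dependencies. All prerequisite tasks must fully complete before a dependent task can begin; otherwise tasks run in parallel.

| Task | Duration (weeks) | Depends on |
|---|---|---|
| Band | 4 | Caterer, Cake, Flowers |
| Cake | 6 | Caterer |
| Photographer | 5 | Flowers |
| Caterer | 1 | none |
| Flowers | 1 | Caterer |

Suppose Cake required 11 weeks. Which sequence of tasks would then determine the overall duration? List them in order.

The binding path is Caterer→Cake→Band = 1+6+4 = 11; finish at 11 weeks.
Cake is on the critical path; changing it to 11 makes that path 16 weeks.
No other chain overtakes it, so the finish is 16 weeks.

Caterer, Cake, Band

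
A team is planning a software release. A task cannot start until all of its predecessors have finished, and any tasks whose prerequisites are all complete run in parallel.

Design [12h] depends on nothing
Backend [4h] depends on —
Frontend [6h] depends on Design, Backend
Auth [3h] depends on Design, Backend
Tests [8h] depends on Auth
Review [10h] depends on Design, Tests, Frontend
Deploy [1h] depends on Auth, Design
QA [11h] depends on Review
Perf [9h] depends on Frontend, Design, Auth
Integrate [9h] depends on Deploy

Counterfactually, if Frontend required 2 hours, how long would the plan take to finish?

44

As given, the longest chain is Design→Auth→Tests→Review→QA = 12+3+8+10+11 = 44, so the finish is 44 hours.
The longest path through Frontend is only 39 hours, so Frontend has float 5.
No other chain overtakes it, so the finish is 44 hours.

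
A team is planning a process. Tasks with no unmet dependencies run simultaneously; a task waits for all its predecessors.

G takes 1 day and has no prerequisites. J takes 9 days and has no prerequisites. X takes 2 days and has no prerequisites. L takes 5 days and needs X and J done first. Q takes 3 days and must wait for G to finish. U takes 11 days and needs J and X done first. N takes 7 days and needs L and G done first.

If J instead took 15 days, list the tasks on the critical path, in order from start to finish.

Baseline: J→L→N = 9+5+7 = 21 → 21 days.
J is on the critical path; changing it to 15 makes that path 27 days.
The critical path is still J→L→N; finish is now 27 days.

J, L, N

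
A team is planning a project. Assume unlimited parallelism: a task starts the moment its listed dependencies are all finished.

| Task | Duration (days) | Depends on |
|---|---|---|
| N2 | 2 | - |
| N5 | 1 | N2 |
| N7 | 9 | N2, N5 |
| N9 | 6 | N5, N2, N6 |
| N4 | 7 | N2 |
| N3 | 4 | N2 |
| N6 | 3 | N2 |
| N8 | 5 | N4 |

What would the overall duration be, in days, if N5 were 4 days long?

The binding path is N2→N4→N8 = 2+7+5 = 14; finish at 14 days.
N5 is off the critical path — its longest chain is 12 days, giving 2 of slack.
New critical path: N2→N5→N7 = 2+4+9 = 15 ⇒ 15 days.

15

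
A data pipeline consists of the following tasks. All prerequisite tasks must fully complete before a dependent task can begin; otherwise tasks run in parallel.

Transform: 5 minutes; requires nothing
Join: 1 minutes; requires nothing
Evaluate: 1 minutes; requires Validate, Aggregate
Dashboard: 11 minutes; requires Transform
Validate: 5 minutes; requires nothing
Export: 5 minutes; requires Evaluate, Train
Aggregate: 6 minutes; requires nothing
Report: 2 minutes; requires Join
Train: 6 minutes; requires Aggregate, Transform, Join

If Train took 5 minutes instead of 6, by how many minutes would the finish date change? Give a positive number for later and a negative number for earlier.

Baseline: Aggregate→Train→Export = 6+6+5 = 17 → 17 minutes.
Train lies on that path, so at 5 minutes the path becomes 16 minutes.
The binding chain switches to Transform→Dashboard = 5+11 = 16; finish 16 minutes.
Change in finish: 16 − 17 = -1 minutes.

-1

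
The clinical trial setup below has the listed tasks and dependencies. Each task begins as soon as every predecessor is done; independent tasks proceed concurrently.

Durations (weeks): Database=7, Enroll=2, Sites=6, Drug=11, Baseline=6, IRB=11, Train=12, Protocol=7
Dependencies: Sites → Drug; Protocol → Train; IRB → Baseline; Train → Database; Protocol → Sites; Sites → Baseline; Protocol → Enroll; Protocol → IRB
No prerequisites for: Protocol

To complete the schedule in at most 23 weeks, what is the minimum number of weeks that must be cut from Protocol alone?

3

Current finish: 26 weeks; target: 23.
Protocol is on every critical path, so each week cut from Protocol cuts the finish by one (this holds down to a finish of 20).
Need 26 − 23 = 3 weeks off Protocol → Protocol becomes 4 weeks, finish becomes 23.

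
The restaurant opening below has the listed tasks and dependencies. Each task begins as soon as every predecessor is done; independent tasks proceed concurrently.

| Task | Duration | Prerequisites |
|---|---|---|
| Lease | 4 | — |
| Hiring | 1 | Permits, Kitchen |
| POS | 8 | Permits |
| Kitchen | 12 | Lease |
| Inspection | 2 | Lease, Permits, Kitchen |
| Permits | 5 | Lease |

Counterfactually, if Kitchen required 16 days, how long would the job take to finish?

22

Actual critical path: Lease→Kitchen→Inspection = 4+12+2 = 18 ⇒ 18 days.
Kitchen lies on that path, so at 16 days the path becomes 22 days.
The critical path is still Lease→Kitchen→Inspection; finish is now 22 days.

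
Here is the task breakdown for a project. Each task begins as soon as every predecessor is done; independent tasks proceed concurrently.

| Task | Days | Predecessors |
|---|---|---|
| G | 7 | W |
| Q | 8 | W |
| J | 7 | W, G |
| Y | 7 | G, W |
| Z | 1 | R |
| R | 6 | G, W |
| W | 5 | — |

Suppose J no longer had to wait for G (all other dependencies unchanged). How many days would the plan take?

Original critical path: W→G→J = 5+7+7 = 19 ⇒ 19 days.
Without G→J, J's earliest start moves from 12 to 5.
After: W→G→R→Z = 5+7+6+1 = 19 → 19 days.

19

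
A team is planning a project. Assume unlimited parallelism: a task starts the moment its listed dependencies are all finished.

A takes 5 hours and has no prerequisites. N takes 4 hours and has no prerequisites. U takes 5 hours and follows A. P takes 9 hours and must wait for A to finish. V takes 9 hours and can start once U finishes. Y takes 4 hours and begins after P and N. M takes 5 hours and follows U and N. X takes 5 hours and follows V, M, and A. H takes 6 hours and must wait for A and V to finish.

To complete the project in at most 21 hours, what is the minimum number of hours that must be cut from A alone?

4

Current finish: 25 hours; target: 21.
A is on every critical path, so each hour cut from A cuts the finish by one (this holds down to a finish of 21).
Need 25 − 21 = 4 hours off A → A becomes 1 hour, finish becomes 21.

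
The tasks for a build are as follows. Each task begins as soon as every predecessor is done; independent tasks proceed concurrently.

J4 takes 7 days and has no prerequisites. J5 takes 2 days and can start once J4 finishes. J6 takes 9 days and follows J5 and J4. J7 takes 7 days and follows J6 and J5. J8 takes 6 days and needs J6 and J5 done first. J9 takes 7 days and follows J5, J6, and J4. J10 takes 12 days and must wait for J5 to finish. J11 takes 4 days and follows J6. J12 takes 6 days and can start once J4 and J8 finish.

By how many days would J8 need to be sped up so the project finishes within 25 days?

5

Current finish: 30 days; target: 25.
J8 is on every critical path, so each day cut from J8 cuts the finish by one (this holds down to a finish of 25).
Need 30 − 25 = 5 days off J8 → J8 becomes 1 day, finish becomes 25.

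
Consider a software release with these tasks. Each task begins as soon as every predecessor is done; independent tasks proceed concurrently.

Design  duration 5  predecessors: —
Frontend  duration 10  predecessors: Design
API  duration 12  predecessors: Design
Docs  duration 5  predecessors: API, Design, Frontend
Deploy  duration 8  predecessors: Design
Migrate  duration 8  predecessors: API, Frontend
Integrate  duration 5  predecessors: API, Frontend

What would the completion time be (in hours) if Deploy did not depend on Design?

With the dependency in place, Design→API→Migrate = 5+12+8 = 25 sets the finish at 25 hours.
Without Design→Deploy, Deploy's earliest start moves from 5 to 0.
New critical path: Design→API→Migrate = 5+12+8 = 25 ⇒ 25 hours.

25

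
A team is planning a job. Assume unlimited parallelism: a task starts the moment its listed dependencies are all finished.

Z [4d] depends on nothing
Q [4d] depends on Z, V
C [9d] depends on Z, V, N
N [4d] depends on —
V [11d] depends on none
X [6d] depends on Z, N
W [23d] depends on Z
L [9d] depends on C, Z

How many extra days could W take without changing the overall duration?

2

V→C→L = 11+9+9 = 29 sets the makespan at 29 days.
Longest path through W: 27 days (earliest finish 27, latest finish 29).
Float = 29 − 27 = 2.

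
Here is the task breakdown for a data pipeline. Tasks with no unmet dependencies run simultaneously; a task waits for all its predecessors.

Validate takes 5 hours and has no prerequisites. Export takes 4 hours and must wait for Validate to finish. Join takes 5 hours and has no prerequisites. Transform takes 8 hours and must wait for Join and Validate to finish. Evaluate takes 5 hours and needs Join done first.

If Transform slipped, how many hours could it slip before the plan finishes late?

The longest chain is Validate→Transform = 5+8 = 13; overall finish 13 hours.
Transform finishes as early as 13 and must finish by 13.
Slack of Transform = 5 − 5 = 0 hours.

0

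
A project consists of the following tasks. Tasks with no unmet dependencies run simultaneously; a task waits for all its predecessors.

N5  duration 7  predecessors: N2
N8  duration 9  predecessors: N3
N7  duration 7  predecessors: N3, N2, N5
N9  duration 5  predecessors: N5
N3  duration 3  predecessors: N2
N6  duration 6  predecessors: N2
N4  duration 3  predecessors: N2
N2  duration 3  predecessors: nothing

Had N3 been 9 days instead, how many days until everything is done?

Baseline: N2→N5→N7 = 3+7+7 = 17 → 17 days.
N3 has 2 days of float (longest path through it is 15).
New critical path: N2→N3→N8 = 3+9+9 = 21 ⇒ 21 days.

21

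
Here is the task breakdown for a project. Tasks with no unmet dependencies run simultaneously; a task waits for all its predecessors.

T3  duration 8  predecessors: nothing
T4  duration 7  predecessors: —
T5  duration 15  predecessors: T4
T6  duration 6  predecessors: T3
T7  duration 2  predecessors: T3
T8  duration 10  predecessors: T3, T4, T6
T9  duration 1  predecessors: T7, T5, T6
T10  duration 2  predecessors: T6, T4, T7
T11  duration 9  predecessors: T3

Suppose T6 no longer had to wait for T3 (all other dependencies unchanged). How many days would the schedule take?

23

Before: longest chain T3→T6→T8 = 8+6+10 = 24, finish 24.
Without T3→T6, T6's earliest start moves from 8 to 0.
The longest chain is now T4→T5→T9 = 7+15+1 = 23, so the schedule takes 23 days.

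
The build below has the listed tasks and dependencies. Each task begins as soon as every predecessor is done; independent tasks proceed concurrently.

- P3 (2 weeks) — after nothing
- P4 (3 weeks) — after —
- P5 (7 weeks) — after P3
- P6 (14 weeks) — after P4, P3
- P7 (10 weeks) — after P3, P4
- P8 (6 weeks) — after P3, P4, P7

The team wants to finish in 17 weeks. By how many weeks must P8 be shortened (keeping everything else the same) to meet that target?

2

Current finish: 19 weeks; target: 17.
P8 is on every critical path, so each week cut from P8 cuts the finish by one (this holds down to a finish of 17).
Need 19 − 17 = 2 weeks off P8 → P8 becomes 4 weeks, finish becomes 17.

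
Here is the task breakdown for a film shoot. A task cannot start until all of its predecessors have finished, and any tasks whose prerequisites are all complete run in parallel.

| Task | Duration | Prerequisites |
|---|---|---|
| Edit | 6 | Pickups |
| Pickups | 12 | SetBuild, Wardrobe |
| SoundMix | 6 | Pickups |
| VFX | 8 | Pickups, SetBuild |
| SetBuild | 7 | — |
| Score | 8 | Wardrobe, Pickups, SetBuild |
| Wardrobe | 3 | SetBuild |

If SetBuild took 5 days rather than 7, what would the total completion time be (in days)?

Baseline: SetBuild→Wardrobe→Pickups→VFX = 7+3+12+8 = 30 → 30 days.
SetBuild lies on that path, so at 5 days the path becomes 28 days.
That remains the longest chain; total 28 days.

28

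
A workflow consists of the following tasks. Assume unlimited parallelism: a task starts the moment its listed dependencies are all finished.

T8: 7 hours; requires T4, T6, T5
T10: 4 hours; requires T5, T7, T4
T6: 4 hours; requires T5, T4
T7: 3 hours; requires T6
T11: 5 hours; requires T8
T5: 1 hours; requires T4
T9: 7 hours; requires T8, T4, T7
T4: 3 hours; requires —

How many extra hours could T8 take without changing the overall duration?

T4→T5→T6→T8→T9 = 3+1+4+7+7 = 22 sets the makespan at 22 hours.
The longest chain containing T8 totals 22 hours.
Slack of T8 = 8 − 8 = 0 hours.

0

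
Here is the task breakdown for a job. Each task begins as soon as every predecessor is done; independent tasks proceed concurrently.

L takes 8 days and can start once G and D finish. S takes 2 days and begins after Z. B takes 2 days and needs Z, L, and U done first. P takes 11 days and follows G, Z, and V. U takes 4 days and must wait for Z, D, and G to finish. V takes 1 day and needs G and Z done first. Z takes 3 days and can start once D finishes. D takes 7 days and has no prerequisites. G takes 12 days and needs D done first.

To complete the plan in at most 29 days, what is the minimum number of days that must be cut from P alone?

2

Current finish: 31 days; target: 29.
P is on every critical path, so each day cut from P cuts the finish by one (this holds down to a finish of 29).
Need 31 − 29 = 2 days off P → P becomes 9 days, finish becomes 29.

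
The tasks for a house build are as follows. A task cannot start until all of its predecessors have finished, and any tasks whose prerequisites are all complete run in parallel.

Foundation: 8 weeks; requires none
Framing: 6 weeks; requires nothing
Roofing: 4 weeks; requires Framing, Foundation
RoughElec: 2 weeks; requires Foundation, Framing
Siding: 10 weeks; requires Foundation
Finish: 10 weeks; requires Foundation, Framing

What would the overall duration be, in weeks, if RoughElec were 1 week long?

18

As given, the longest chain is Foundation→Siding = 8+10 = 18, so the finish is 18 weeks.
RoughElec has 8 weeks of float (longest path through it is 10).
The critical path is still Foundation→Siding; finish is now 18 weeks.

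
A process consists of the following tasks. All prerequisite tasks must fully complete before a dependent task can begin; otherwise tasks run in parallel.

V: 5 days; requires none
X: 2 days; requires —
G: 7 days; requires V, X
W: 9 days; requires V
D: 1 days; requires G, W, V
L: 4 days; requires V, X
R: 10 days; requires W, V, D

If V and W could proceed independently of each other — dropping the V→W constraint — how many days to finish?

Original critical path: V→W→D→R = 5+9+1+10 = 25 ⇒ 25 days.
Without V→W, W's earliest start moves from 5 to 0.
New critical path: V→G→D→R = 5+7+1+10 = 23 ⇒ 23 days.

23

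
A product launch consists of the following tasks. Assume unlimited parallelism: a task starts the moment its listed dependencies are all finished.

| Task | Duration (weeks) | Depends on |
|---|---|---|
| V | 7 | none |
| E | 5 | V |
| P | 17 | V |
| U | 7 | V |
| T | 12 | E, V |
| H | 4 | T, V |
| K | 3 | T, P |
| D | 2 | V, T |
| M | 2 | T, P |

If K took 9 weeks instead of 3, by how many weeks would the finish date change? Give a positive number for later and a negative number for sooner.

5

Actual critical path: V→E→T→H = 7+5+12+4 = 28 ⇒ 28 weeks.
K is off the critical path — its longest chain is 27 weeks, giving 1 of slack.
The binding chain switches to V→E→T→K = 7+5+12+9 = 33; finish 33 weeks.
Change in finish: 33 − 28 = +5 weeks.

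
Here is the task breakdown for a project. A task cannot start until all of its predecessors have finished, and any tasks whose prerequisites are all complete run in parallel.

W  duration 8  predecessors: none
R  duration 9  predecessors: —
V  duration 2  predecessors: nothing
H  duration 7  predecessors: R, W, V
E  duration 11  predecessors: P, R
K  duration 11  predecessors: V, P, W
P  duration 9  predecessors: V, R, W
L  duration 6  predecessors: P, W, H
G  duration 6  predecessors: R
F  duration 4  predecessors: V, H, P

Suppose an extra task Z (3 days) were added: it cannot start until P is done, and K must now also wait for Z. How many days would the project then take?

Originally the project takes 29 days.
With Z inserted, K now waits for max(V, P, W, Z).
New critical path: R→P→Z→K = 9+9+3+11 = 32 ⇒ 32 days.

32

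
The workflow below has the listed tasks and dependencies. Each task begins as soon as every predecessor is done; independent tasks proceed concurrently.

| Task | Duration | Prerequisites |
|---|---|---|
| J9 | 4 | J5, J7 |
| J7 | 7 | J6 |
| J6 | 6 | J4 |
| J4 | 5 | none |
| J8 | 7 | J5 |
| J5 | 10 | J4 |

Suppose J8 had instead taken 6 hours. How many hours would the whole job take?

As given, the longest chain is J4→J5→J8 = 5+10+7 = 22, so the finish is 22 hours.
J8 lies on that path, so at 6 hours the path becomes 21 hours.
New critical path: J4→J6→J7→J9 = 5+6+7+4 = 22 ⇒ 22 hours.

22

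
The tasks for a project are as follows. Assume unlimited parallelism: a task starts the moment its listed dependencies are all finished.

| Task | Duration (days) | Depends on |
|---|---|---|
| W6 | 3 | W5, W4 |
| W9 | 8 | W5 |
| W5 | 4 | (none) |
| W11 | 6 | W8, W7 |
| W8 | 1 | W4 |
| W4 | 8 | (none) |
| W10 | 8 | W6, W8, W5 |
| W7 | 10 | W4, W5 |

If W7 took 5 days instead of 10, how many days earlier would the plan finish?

5

The binding path is W4→W7→W11 = 8+10+6 = 24; finish at 24 days.
Since W7 is critical, the -5 change carries straight to that chain (now 19 days).
New critical path: W4→W6→W10 = 8+3+8 = 19 ⇒ 19 days.
Change in finish: 19 − 24 = -5 days.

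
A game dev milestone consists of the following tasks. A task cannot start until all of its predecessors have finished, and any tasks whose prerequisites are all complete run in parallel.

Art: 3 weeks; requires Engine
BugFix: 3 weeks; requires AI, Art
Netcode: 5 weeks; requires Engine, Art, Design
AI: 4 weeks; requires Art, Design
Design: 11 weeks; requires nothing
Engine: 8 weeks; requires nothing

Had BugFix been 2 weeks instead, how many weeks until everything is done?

17

The binding path is Design→AI→BugFix = 11+4+3 = 18; finish at 18 weeks.
Since BugFix is critical, the -1 change carries straight to that chain (now 17 weeks).
The critical path is still Design→AI→BugFix; finish is now 17 weeks.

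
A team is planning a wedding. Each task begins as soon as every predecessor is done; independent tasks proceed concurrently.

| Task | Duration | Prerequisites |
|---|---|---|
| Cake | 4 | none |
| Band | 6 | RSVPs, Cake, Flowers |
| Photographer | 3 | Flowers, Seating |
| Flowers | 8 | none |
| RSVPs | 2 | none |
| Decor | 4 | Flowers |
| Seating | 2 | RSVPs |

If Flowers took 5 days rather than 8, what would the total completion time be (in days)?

11

As given, the longest chain is Flowers→Band = 8+6 = 14, so the finish is 14 days.
Since Flowers is critical, the -3 change carries straight to that chain (now 11 days).
No other chain overtakes it, so the finish is 11 days.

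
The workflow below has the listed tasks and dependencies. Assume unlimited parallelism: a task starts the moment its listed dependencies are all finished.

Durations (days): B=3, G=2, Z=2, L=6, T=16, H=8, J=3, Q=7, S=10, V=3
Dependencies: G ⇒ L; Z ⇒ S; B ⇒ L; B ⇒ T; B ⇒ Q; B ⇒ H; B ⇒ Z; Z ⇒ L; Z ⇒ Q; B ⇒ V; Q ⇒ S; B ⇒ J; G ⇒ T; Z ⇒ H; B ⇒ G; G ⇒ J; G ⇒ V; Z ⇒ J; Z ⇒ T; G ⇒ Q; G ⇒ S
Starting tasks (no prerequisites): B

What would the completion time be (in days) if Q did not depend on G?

22

With the dependency in place, B→G→Q→S = 3+2+7+10 = 22 sets the finish at 22 days.
Dropping G→Q doesn't change Q's earliest start (5); another predecessor still binds.
The longest chain is now B→Z→Q→S = 3+2+7+10 = 22, so the job takes 22 days.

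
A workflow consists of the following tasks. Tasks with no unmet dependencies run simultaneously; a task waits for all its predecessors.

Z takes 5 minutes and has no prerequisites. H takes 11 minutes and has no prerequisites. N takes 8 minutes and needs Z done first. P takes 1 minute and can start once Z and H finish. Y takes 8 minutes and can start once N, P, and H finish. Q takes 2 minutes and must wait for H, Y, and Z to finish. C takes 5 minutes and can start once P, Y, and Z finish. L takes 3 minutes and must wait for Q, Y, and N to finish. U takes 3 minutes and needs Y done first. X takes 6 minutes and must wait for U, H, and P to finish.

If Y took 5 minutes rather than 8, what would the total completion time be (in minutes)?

27

As given, the longest chain is Z→N→Y→U→X = 5+8+8+3+6 = 30, so the finish is 30 minutes.
Y lies on that path, so at 5 minutes the path becomes 27 minutes.
That remains the longest chain; total 27 minutes.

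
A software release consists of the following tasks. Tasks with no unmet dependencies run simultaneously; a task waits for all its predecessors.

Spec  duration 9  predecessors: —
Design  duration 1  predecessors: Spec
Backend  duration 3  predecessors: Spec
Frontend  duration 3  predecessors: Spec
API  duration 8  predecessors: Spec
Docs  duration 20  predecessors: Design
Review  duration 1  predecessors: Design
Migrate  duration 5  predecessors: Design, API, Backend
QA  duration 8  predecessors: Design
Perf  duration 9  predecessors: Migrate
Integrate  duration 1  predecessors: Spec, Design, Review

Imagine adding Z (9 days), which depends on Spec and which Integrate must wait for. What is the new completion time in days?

Originally the plan takes 31 days.
With Z inserted, Integrate now waits for max(Spec, Design, Review, Z).
New critical path: Spec→API→Migrate→Perf = 9+8+5+9 = 31 ⇒ 31 days.

31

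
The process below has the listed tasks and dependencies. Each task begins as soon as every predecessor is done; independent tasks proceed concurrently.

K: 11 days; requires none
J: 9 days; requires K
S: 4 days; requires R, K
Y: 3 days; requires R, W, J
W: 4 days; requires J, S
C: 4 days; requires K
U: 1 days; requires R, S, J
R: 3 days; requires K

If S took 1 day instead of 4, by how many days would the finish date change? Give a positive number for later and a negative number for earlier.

0

The binding path is K→J→W→Y = 11+9+4+3 = 27; finish at 27 days.
S is off the critical path — its longest chain is 25 days, giving 2 of slack.
The critical path is still K→J→W→Y; finish is now 27 days.
Change in finish: 27 − 27 = +0 days.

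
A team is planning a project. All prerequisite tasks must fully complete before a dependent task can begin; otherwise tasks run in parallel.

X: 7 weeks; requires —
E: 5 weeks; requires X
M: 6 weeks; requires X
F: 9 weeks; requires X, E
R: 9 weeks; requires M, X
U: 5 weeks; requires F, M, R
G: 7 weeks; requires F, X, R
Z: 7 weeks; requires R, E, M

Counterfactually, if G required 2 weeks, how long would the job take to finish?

29

Critical path before the change: X→M→R→G = 7+6+9+7 = 29 giving 29 weeks.
G is on the critical path; changing it to 2 makes that path 24 weeks.
The binding chain switches to X→M→R→Z = 7+6+9+7 = 29; finish 29 weeks.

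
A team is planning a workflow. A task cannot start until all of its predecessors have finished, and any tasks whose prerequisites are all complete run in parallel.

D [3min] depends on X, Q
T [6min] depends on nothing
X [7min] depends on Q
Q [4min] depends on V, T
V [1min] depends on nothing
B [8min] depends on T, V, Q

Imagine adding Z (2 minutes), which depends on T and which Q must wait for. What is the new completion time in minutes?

22

Originally the workflow takes 20 minutes.
With Z inserted, Q now waits for max(V, T, Z).
New critical path: T→Z→Q→X→D = 6+2+4+7+3 = 22 ⇒ 22 minutes.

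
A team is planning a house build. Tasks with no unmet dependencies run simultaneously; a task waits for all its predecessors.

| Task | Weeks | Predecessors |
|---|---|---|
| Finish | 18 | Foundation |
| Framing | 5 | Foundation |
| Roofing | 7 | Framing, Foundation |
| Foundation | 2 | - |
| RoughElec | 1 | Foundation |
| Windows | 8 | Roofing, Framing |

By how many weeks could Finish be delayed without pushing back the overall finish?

2

Foundation→Framing→Roofing→Windows = 2+5+7+8 = 22 sets the makespan at 22 weeks.
Longest path through Finish: 20 weeks (earliest finish 20, latest finish 22).
So Finish can slip 22 − 20 = 2 weeks.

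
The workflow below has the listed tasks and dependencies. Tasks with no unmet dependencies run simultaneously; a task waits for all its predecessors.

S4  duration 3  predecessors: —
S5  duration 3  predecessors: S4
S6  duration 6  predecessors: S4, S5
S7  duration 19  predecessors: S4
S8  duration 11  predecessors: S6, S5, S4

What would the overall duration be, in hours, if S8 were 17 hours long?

29

The binding path is S4→S5→S6→S8 = 3+3+6+11 = 23; finish at 23 hours.
S8 is on the critical path; changing it to 17 makes that path 29 hours.
The critical path is still S4→S5→S6→S8; finish is now 29 hours.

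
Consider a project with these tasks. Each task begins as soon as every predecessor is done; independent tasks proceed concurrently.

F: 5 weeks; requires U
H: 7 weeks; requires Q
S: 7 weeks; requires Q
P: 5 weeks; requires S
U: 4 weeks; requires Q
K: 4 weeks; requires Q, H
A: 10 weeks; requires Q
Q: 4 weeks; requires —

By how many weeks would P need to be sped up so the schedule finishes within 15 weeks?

1

Current finish: 16 weeks; target: 15.
P is on every critical path, so each week cut from P cuts the finish by one (this holds down to a finish of 15).
Need 16 − 15 = 1 week off P → P becomes 4 weeks, finish becomes 15.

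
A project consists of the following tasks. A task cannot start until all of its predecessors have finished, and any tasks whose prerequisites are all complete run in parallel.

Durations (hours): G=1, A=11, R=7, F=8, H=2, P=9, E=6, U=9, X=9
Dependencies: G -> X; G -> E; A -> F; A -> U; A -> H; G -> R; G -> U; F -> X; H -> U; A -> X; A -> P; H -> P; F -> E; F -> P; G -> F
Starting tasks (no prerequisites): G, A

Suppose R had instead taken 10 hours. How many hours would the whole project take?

Baseline: A→F→P = 11+8+9 = 28 → 28 hours.
The longest path through R is only 8 hours, so R has float 20.
That remains the longest chain; total 28 hours.

28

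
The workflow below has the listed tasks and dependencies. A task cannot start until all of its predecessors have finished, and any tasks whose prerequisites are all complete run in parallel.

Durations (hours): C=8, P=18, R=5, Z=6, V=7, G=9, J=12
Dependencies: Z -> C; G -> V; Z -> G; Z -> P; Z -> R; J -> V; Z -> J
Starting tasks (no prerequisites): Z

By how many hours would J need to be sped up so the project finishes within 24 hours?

Current finish: 25 hours; target: 24.
J is on every critical path, so each hour cut from J cuts the finish by one (this holds down to a finish of 24).
Need 25 − 24 = 1 hour off J → J becomes 11 hours, finish becomes 24.

1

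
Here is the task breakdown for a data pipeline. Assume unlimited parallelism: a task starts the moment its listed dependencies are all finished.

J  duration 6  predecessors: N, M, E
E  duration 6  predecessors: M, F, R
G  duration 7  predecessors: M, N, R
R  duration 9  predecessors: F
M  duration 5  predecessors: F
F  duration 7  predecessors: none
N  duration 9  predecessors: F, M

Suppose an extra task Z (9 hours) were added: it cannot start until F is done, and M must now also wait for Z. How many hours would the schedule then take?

Originally the schedule takes 28 hours.
With Z inserted, M now waits for max(F, Z).
New critical path: F→Z→M→N→G = 7+9+5+9+7 = 37 ⇒ 37 hours.

37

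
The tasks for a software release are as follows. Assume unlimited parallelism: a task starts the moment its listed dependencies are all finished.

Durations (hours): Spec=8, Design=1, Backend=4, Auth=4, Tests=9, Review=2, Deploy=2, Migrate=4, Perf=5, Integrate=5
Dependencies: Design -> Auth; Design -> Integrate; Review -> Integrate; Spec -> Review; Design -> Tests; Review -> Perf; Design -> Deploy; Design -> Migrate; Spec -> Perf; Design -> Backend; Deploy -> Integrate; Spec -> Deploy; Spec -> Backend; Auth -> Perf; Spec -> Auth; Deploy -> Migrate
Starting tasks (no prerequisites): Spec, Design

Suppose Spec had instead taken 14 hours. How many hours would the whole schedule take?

Baseline: Spec→Auth→Perf = 8+4+5 = 17 → 17 hours.
Spec lies on that path, so at 14 hours the path becomes 23 hours.
That remains the longest chain; total 23 hours.

23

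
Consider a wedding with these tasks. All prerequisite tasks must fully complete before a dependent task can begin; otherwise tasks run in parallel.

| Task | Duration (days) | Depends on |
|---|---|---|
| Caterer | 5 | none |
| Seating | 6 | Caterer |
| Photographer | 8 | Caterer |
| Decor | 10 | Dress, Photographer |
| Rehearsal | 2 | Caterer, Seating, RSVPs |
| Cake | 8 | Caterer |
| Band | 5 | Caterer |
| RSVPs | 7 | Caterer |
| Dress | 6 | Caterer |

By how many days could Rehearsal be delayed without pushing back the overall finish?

Caterer→Photographer→Decor = 5+8+10 = 23 sets the makespan at 23 days.
Longest path through Rehearsal: 14 days (earliest finish 14, latest finish 23).
So Rehearsal can slip 23 − 14 = 9 days.

9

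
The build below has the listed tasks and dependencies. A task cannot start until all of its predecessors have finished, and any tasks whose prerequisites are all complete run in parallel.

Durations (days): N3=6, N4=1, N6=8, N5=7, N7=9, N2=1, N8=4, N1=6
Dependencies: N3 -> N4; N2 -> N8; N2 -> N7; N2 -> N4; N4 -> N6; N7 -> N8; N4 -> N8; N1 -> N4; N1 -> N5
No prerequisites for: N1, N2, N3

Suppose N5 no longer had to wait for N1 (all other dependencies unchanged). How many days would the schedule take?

15

With the dependency in place, N1→N4→N6 = 6+1+8 = 15 sets the finish at 15 days.
Without N1→N5, N5's earliest start moves from 6 to 0.
After: N1→N4→N6 = 6+1+8 = 15 → 15 days.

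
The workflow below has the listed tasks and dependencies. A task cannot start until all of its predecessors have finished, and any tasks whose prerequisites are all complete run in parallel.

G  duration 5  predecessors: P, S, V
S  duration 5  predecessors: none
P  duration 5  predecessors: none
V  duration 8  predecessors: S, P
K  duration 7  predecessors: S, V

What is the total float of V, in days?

S→V→K = 5+8+7 = 20 sets the makespan at 20 days.
Longest path through V: 20 days (earliest finish 13, latest finish 13).
So V can slip 13 − 13 = 0 days.

0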